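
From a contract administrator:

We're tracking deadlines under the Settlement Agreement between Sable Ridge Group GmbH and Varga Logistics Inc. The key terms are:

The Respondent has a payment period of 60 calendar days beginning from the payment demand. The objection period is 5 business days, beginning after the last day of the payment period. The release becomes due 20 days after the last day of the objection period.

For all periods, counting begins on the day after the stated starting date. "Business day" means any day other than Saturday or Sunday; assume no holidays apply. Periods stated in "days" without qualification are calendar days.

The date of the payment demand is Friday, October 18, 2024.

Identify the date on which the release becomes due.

January 13, 2025

The last day of the payment period: 60 calendar days after October 18, 2024 is December 17, 2024.
From Tuesday, December 17, 2024, 5 business days (Dec 18, Dec 19, Dec 20, Dec 23, Dec 24, skipping weekends) brings us to Tuesday, December 24, 2024, which is the last day of the objection period.
The date on which the release becomes due: 20 calendar days after December 24, 2024 is January 13, 2025.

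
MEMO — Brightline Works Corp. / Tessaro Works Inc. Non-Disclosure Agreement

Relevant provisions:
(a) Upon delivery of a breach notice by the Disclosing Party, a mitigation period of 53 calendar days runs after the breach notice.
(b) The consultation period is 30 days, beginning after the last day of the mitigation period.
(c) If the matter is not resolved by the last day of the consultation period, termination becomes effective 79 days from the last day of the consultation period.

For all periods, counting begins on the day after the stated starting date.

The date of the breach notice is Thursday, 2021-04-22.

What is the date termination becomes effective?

2021-10-01

Adding 53 calendar days to 2021-04-22 gives 2021-06-14, which is the last day of the mitigation period.
Adding 30 calendar days to 2021-06-14 gives 2021-07-14, which is the last day of the consultation period.
The date termination becomes effective: 79 calendar days after 2021-07-14 is 2021-10-01.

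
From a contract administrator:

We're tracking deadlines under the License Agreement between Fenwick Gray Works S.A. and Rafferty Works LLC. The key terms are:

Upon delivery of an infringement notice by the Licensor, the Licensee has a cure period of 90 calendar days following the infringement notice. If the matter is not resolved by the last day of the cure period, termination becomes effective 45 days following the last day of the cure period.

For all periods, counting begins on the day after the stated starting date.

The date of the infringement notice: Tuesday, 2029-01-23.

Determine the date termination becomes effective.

2029-06-07

The last day of the cure period: 90 calendar days after 2029-01-23 is 2029-04-23.
The date termination becomes effective: 45 calendar days after 2029-04-23 is 2029-06-07.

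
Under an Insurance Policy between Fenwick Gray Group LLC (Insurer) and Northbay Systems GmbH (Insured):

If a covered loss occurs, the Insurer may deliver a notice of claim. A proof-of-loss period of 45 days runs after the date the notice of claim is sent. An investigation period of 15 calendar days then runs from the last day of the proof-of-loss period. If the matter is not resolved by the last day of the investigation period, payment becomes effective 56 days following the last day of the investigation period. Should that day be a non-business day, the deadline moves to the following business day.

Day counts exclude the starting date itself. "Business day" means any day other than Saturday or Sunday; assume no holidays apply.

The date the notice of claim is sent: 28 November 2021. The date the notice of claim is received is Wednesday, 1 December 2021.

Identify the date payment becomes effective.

The last day of the proof-of-loss period: 28 November 2021 + 45 days = 12 January 2022.
The last day of the investigation period: 15 calendar days after 12 January 2022 is 27 January 2022.
Adding 56 calendar days to 27 January 2022 gives 24 March 2022, which is the date payment becomes effective. 24 March 2022 is a Thursday, so no roll-forward applies.

24 March 2022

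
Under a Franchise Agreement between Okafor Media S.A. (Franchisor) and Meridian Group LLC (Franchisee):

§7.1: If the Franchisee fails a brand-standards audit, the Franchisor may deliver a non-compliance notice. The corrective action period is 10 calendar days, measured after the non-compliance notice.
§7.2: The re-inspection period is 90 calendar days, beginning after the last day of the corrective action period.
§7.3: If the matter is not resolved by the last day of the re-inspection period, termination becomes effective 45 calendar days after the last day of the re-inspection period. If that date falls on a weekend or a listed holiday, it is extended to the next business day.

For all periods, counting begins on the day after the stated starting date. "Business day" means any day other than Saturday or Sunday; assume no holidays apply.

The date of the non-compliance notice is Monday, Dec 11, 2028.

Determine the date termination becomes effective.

May 7, 2029

Adding 10 calendar days to Dec 11, 2028 gives Dec 21, 2028, which is the last day of the corrective action period.
The last day of the re-inspection period: 90 calendar days after Dec 21, 2028 is Mar 21, 2029.
The date termination becomes effective: Mar 21, 2029 + 45 days = May 5, 2029. That falls on a Saturday, so it rolls to the next business day, Monday, May 7, 2029.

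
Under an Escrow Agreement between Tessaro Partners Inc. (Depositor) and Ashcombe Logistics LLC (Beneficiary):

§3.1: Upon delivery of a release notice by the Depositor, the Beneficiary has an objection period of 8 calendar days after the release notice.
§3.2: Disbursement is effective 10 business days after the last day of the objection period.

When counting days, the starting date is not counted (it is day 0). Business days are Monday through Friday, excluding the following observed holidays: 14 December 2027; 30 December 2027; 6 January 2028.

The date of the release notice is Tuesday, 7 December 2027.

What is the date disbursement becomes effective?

29 December 2027

Adding 8 calendar days to 7 December 2027 gives 15 December 2027, which is the last day of the objection period.
From Wednesday, 15 December 2027, 10 business days (Dec 16, Dec 17, Dec 20, Dec 21, Dec 22, Dec 23, Dec 24, Dec 27, Dec 28, Dec 29, skipping weekends) brings us to Wednesday, 29 December 2027, which is the date disbursement becomes effective.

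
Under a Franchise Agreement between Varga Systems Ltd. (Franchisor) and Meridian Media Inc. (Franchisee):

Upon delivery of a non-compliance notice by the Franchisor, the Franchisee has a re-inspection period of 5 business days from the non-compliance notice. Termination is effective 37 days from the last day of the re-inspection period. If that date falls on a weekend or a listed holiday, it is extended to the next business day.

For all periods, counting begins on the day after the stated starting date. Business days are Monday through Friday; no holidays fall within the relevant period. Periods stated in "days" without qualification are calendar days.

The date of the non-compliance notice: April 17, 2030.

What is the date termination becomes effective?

The last day of the re-inspection period: 5 business days after Wednesday, April 17, 2030, skipping weekends — Apr 18, Apr 19, Apr 22, Apr 23, Apr 24 — lands on Wednesday, April 24, 2030.
Adding 37 calendar days to April 24, 2030 gives May 31, 2030, which is the date termination becomes effective. May 31, 2030 is a Friday, so no roll-forward applies.

May 31, 2030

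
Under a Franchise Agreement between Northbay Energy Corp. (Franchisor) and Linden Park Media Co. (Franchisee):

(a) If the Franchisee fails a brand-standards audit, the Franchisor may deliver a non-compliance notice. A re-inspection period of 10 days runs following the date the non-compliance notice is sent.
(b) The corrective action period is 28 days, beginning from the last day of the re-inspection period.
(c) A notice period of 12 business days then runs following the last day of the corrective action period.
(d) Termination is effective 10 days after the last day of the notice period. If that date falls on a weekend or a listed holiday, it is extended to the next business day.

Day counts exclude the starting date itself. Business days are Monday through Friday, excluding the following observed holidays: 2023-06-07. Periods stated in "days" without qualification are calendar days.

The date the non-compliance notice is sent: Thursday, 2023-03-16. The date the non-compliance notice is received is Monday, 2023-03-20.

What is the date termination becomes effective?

2023-05-19

The last day of the re-inspection period: 2023-03-16 + 10 days = 2023-03-26.
The last day of the corrective action period: 28 calendar days after 2023-03-26 is 2023-04-23.
From Sunday, 2023-04-23, 12 business days (Apr 24, Apr 25, Apr 26, Apr 27, …, May 5, May 8, May 9, skipping weekends) brings us to Tuesday, 2023-05-09, which is the last day of the notice period.
The date termination becomes effective: 10 calendar days after 2023-05-09 is 2023-05-19. 2023-05-19 is a Friday and is not a listed holiday, so no roll-forward applies.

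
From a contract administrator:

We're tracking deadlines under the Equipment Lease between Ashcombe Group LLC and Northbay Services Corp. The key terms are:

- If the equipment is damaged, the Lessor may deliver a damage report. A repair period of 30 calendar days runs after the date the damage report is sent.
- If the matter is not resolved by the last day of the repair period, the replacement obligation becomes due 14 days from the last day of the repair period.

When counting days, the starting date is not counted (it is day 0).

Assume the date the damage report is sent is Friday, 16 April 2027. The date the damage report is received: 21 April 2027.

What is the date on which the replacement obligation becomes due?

The last day of the repair period: 16 April 2027 + 30 days = 16 May 2027.
The date on which the replacement obligation becomes due: 16 May 2027 + 14 days = 30 May 2027.

30 May 2027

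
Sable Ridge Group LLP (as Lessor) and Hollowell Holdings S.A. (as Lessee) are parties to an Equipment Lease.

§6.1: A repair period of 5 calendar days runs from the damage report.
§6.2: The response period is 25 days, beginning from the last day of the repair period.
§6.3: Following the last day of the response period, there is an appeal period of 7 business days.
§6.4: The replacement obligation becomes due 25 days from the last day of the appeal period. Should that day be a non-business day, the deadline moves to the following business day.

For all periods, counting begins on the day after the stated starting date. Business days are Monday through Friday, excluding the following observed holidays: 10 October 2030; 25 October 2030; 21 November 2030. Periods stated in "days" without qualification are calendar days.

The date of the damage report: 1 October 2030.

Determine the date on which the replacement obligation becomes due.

The last day of the repair period: 1 October 2030 + 5 days = 6 October 2030.
The last day of the response period: 6 October 2030 + 25 days = 31 October 2030.
The last day of the appeal period: counting 7 business days from Thursday, 31 October 2030 (Nov 1, Nov 4, Nov 5, Nov 6, Nov 7, Nov 8, Nov 11, skipping weekends) reaches Monday, 11 November 2030.
The date on which the replacement obligation becomes due: 25 calendar days after 11 November 2030 is 6 December 2030. 6 December 2030 is a Friday and is not a listed holiday, so no roll-forward applies.

6 December 2030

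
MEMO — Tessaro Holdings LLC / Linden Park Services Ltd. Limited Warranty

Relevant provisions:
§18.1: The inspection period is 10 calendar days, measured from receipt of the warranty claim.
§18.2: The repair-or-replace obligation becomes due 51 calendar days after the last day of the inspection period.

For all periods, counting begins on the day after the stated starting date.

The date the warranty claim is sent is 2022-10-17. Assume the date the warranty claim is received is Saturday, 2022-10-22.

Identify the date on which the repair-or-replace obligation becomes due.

2022-12-22

The last day of the inspection period: 10 calendar days after 2022-10-22 is 2022-11-01.
The date on which the repair-or-replace obligation becomes due: 2022-11-01 + 51 days = 2022-12-22.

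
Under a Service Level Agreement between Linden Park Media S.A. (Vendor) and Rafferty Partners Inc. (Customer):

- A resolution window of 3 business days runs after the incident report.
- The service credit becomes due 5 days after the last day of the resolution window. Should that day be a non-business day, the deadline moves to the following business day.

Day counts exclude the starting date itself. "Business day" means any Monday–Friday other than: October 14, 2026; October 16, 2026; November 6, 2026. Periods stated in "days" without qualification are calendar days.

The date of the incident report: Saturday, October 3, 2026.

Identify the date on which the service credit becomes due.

The last day of the resolution window: 3 business days after Saturday, October 3, 2026, skipping weekends — Oct 5, Oct 6, Oct 7 — lands on Wednesday, October 7, 2026.
The date on which the service credit becomes due: 5 calendar days after October 7, 2026 is October 12, 2026. October 12, 2026 is a Monday and is not a listed holiday, so no roll-forward applies.

October 12, 2026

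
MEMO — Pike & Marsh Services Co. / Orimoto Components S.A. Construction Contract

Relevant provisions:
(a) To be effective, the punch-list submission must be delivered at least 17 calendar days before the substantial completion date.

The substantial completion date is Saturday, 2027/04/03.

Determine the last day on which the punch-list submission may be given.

2027/04/03 minus 17 days is 2027/03/17.

2027/03/17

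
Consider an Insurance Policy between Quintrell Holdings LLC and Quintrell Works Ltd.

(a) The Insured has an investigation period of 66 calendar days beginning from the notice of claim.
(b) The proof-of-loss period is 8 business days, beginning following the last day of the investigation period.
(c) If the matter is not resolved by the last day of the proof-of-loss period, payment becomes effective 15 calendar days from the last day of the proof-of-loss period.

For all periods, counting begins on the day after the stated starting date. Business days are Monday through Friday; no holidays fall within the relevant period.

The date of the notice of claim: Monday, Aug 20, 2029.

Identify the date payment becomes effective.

Adding 66 calendar days to Aug 20, 2029 gives Oct 25, 2029, which is the last day of the investigation period.
From Thursday, Oct 25, 2029, 8 business days (Oct 26, Oct 29, Oct 30, Oct 31, Nov 1, Nov 2, Nov 5, Nov 6, skipping weekends) brings us to Tuesday, Nov 6, 2029, which is the last day of the proof-of-loss period.
The date payment becomes effective: Nov 6, 2029 + 15 days = Nov 21, 2029.

Nov 21, 2029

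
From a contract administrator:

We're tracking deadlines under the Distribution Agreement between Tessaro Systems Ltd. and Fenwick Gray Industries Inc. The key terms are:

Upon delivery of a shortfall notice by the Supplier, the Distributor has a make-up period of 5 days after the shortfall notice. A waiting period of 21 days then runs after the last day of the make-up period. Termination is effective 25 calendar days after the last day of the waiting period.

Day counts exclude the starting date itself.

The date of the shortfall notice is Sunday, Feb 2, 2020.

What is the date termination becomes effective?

Mar 24, 2020

Adding 5 calendar days to Feb 2, 2020 gives Feb 7, 2020, which is the last day of the make-up period.
The last day of the waiting period: 21 calendar days after Feb 7, 2020 is Feb 28, 2020.
The date termination becomes effective: 25 calendar days after Feb 28, 2020 is Mar 24, 2020.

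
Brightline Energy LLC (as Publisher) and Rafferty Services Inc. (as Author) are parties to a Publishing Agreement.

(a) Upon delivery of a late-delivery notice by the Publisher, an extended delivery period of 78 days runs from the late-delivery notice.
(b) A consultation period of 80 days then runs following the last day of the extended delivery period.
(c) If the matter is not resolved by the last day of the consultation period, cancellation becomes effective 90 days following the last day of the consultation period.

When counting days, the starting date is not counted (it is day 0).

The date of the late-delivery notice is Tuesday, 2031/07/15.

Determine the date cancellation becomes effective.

2032/03/19

Adding 78 calendar days to 2031/07/15 gives 2031/10/01, which is the last day of the extended delivery period.
The last day of the consultation period: 2031/10/01 + 80 days = 2031/12/20.
The date cancellation becomes effective: 2031/12/20 + 90 days = 2032/03/19.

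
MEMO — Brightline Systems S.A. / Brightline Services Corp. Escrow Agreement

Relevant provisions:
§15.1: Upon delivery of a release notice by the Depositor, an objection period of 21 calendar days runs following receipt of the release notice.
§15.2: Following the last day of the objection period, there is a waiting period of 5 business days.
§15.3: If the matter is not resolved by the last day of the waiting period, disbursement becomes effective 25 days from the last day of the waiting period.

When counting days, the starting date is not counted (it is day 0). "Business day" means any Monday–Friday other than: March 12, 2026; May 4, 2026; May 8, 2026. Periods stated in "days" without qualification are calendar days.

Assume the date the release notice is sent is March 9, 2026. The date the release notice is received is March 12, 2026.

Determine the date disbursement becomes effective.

May 4, 2026

Adding 21 calendar days to March 12, 2026 gives April 2, 2026, which is the last day of the objection period.
From Thursday, April 2, 2026, 5 business days (Apr 3, Apr 6, Apr 7, Apr 8, Apr 9, skipping weekends) brings us to Thursday, April 9, 2026, which is the last day of the waiting period.
The date disbursement becomes effective: 25 calendar days after April 9, 2026 is May 4, 2026.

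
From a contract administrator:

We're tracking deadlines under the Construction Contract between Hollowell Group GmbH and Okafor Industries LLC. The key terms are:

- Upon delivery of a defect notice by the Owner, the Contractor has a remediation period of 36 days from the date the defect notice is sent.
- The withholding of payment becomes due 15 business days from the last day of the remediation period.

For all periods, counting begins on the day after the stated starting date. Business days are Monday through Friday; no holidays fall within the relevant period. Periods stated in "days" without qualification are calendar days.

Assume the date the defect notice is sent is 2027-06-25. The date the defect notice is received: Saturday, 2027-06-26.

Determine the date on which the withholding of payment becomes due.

2027-08-20

The last day of the remediation period: 36 calendar days after 2027-06-25 is 2027-07-31.
The date on which the withholding of payment becomes due: counting 15 business days from Saturday, 2027-07-31 (Aug 2, Aug 3, Aug 4, Aug 5, …, Aug 18, Aug 19, Aug 20, skipping weekends) reaches Friday, 2027-08-20.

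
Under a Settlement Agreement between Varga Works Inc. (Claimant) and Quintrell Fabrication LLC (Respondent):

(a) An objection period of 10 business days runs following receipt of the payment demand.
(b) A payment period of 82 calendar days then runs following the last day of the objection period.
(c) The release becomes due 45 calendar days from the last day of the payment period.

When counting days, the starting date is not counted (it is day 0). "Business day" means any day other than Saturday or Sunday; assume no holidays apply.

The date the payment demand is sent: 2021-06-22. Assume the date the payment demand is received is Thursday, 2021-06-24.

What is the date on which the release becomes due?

2021-11-12

From Thursday, 2021-06-24, 10 business days (Jun 25, Jun 28, Jun 29, Jun 30, Jul 1, Jul 2, Jul 5, Jul 6, Jul 7, Jul 8, skipping weekends) brings us to Thursday, 2021-07-08, which is the last day of the objection period.
The last day of the payment period: 2021-07-08 + 82 days = 2021-09-28.
The date on which the release becomes due: 2021-09-28 + 45 days = 2021-11-12.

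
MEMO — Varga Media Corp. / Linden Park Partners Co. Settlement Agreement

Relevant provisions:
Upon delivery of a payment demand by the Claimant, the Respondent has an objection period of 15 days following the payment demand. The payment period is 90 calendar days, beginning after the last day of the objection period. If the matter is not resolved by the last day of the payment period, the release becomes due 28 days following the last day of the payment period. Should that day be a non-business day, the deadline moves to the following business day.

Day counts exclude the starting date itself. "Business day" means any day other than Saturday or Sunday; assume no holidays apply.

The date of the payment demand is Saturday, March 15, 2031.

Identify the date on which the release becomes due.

July 28, 2031

The last day of the objection period: March 15, 2031 + 15 days = March 30, 2031.
Adding 90 calendar days to March 30, 2031 gives June 28, 2031, which is the last day of the payment period.
The date on which the release becomes due: 28 calendar days after June 28, 2031 is July 26, 2031. That falls on a Saturday, so it rolls to the next business day, Monday, July 28, 2031.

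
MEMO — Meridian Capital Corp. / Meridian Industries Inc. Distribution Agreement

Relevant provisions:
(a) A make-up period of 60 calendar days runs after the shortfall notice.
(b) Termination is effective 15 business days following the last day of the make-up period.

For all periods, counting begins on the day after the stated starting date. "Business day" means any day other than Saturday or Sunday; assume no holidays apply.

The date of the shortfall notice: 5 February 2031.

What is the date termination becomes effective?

Adding 60 calendar days to 5 February 2031 gives 6 April 2031, which is the last day of the make-up period.
The date termination becomes effective: counting 15 business days from Sunday, 6 April 2031 (Apr 7, Apr 8, Apr 9, Apr 10, …, Apr 23, Apr 24, Apr 25, skipping weekends) reaches Friday, 25 April 2031.

25 April 2031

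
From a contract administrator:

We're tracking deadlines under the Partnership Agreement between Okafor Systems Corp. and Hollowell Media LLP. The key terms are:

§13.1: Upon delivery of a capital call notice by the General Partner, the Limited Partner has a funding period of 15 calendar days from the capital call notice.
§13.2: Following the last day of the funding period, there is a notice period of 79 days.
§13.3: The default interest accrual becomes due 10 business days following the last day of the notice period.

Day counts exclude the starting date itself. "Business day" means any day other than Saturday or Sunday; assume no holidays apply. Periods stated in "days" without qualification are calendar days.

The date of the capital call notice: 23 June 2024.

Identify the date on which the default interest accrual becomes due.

9 October 2024

The last day of the funding period: 23 June 2024 + 15 days = 8 July 2024.
The last day of the notice period: 8 July 2024 + 79 days = 25 September 2024.
The date on which the default interest accrual becomes due: 10 business days after Wednesday, 25 September 2024, skipping weekends — Sep 26, Sep 27, Sep 30, Oct 1, Oct 2, Oct 3, Oct 4, Oct 7, Oct 8, Oct 9 — lands on Wednesday, 9 October 2024.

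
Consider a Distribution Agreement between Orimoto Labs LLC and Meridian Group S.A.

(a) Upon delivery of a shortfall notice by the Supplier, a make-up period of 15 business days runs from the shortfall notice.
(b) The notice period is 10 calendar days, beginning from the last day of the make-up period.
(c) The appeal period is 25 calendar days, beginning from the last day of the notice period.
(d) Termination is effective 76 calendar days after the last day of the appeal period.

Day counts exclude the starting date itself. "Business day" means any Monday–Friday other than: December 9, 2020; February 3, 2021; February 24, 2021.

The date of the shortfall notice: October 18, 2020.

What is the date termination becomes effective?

The last day of the make-up period: 15 business days after Sunday, October 18, 2020, skipping weekends — Oct 19, Oct 20, Oct 21, Oct 22, …, Nov 4, Nov 5, Nov 6 — lands on Friday, November 6, 2020.
The last day of the notice period: November 6, 2020 + 10 days = November 16, 2020.
Adding 25 calendar days to November 16, 2020 gives December 11, 2020, which is the last day of the appeal period.
The date termination becomes effective: December 11, 2020 + 76 days = February 25, 2021.

February 25, 2021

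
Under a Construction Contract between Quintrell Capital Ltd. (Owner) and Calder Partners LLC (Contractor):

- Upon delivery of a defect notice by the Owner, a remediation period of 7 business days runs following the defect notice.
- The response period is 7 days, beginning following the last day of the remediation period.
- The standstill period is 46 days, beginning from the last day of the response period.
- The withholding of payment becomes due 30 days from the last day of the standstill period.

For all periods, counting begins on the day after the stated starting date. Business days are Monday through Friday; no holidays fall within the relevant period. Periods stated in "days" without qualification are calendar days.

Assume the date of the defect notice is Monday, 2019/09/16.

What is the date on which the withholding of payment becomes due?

From Monday, 2019/09/16, 7 business days (Sep 17, Sep 18, Sep 19, Sep 20, Sep 23, Sep 24, Sep 25, skipping weekends) brings us to Wednesday, 2019/09/25, which is the last day of the remediation period.
Adding 7 calendar days to 2019/09/25 gives 2019/10/02, which is the last day of the response period.
Adding 46 calendar days to 2019/10/02 gives 2019/11/17, which is the last day of the standstill period.
Adding 30 calendar days to 2019/11/17 gives 2019/12/17, which is the date on which the withholding of payment becomes due.

2019/12/17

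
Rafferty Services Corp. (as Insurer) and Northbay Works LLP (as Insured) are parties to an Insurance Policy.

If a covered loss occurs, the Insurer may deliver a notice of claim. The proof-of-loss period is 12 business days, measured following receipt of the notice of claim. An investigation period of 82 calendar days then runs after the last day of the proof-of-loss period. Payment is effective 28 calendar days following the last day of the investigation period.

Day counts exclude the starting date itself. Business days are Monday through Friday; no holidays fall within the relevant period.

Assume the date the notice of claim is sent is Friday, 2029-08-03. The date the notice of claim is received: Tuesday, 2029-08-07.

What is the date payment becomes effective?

From Tuesday, 2029-08-07, 12 business days (Aug 8, Aug 9, Aug 10, Aug 13, …, Aug 21, Aug 22, Aug 23, skipping weekends) brings us to Thursday, 2029-08-23, which is the last day of the proof-of-loss period.
The last day of the investigation period: 82 calendar days after 2029-08-23 is 2029-11-13.
The date payment becomes effective: 28 calendar days after 2029-11-13 is 2029-12-11.

2029-12-11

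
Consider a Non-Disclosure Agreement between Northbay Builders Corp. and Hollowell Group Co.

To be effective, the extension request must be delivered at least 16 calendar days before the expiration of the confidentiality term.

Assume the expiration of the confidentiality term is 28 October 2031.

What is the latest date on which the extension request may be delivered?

28 October 2031 minus 16 days is 12 October 2031.

12 October 2031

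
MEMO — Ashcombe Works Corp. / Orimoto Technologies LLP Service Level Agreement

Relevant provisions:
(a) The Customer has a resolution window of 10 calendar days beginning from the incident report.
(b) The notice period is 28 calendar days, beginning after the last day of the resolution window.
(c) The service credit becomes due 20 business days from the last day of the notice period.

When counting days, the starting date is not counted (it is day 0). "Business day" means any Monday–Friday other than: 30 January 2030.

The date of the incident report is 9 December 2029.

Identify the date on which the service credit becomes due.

14 February 2030

The last day of the resolution window: 10 calendar days after 9 December 2029 is 19 December 2029.
The last day of the notice period: 19 December 2029 + 28 days = 16 January 2030.
The date on which the service credit becomes due: counting 20 business days from Wednesday, 16 January 2030 (Jan 17, Jan 18, Jan 21, Jan 22, …, Feb 12, Feb 13, Feb 14, skipping weekends and the listed holiday on Jan 30) reaches Thursday, 14 February 2030.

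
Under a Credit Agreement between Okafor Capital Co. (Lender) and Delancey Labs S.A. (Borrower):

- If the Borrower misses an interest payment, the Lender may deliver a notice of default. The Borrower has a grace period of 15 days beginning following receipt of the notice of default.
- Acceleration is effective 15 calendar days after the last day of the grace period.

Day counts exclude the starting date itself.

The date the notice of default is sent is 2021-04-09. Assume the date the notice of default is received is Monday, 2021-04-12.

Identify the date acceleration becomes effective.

2021-05-12

The last day of the grace period: 15 calendar days after 2021-04-12 is 2021-04-27.
Adding 15 calendar days to 2021-04-27 gives 2021-05-12, which is the date acceleration becomes effective.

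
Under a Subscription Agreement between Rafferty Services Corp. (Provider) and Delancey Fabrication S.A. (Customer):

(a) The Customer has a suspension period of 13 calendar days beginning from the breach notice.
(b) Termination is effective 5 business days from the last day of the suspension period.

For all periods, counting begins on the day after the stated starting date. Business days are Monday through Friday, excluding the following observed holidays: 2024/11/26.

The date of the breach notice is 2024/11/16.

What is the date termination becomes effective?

Adding 13 calendar days to 2024/11/16 gives 2024/11/29, which is the last day of the suspension period.
From Friday, 2024/11/29, 5 business days (Dec 2, Dec 3, Dec 4, Dec 5, Dec 6, skipping weekends) brings us to Friday, 2024/12/06, which is the date termination becomes effective.

2024/12/06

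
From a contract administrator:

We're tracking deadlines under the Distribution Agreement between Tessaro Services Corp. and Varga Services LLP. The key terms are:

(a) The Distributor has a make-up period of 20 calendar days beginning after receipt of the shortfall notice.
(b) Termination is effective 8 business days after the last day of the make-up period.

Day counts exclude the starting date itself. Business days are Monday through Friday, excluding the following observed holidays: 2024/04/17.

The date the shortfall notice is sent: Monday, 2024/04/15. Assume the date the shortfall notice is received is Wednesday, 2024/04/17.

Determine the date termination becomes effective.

2024/05/17

Adding 20 calendar days to 2024/04/17 gives 2024/05/07, which is the last day of the make-up period.
From Tuesday, 2024/05/07, 8 business days (May 8, May 9, May 10, May 13, May 14, May 15, May 16, May 17, skipping weekends) brings us to Friday, 2024/05/17, which is the date termination becomes effective.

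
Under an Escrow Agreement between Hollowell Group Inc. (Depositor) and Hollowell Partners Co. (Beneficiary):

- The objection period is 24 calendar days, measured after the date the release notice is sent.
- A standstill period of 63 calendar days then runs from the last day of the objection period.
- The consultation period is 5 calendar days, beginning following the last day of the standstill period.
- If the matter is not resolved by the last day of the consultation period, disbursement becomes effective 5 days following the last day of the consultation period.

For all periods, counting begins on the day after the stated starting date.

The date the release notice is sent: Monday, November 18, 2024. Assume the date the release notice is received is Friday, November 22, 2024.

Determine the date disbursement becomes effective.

The last day of the objection period: 24 calendar days after November 18, 2024 is December 12, 2024.
Adding 63 calendar days to December 12, 2024 gives February 13, 2025, which is the last day of the standstill period.
Adding 5 calendar days to February 13, 2025 gives February 18, 2025, which is the last day of the consultation period.
The date disbursement becomes effective: February 18, 2025 + 5 days = February 23, 2025.

February 23, 2025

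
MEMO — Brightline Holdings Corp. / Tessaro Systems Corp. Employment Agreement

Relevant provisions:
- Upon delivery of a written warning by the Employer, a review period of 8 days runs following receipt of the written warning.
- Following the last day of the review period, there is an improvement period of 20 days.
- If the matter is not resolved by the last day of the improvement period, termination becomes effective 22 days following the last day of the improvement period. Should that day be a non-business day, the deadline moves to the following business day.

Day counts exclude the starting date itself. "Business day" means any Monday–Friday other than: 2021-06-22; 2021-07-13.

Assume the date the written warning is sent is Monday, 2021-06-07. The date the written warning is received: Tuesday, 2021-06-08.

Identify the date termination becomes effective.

2021-07-28

The last day of the review period: 8 calendar days after 2021-06-08 is 2021-06-16.
Adding 20 calendar days to 2021-06-16 gives 2021-07-06, which is the last day of the improvement period.
The date termination becomes effective: 22 calendar days after 2021-07-06 is 2021-07-28. 2021-07-28 is a Wednesday and is not a listed holiday, so no roll-forward applies.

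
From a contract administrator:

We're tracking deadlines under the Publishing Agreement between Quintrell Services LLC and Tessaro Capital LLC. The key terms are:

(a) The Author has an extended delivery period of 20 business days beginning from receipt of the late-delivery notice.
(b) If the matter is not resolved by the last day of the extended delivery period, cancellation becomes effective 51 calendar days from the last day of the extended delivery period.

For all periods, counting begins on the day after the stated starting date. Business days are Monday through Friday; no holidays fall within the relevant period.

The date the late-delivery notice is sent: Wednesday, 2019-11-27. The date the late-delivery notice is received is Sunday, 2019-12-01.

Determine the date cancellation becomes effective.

2020-02-16

The last day of the extended delivery period: 20 business days after Sunday, 2019-12-01, skipping weekends — Dec 2, Dec 3, Dec 4, Dec 5, …, Dec 25, Dec 26, Dec 27 — lands on Friday, 2019-12-27.
The date cancellation becomes effective: 51 calendar days after 2019-12-27 is 2020-02-16.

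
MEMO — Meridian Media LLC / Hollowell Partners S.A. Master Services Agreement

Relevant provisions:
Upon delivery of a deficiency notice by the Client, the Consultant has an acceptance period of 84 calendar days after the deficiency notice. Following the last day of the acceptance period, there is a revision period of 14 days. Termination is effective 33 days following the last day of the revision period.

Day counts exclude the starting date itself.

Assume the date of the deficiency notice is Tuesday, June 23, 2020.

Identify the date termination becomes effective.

November 1, 2020

The last day of the acceptance period: 84 calendar days after June 23, 2020 is September 15, 2020.
Adding 14 calendar days to September 15, 2020 gives September 29, 2020, which is the last day of the revision period.
The date termination becomes effective: September 29, 2020 + 33 days = November 1, 2020.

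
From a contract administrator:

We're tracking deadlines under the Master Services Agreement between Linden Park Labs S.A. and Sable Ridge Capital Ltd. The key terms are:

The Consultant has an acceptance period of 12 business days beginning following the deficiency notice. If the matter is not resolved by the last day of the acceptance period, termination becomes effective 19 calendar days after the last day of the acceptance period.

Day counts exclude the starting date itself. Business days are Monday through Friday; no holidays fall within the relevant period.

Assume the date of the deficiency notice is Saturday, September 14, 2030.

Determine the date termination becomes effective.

The last day of the acceptance period: counting 12 business days from Saturday, September 14, 2030 (Sep 16, Sep 17, Sep 18, Sep 19, …, Sep 27, Sep 30, Oct 1, skipping weekends) reaches Tuesday, October 1, 2030.
The date termination becomes effective: 19 calendar days after October 1, 2030 is October 20, 2030.

October 20, 2030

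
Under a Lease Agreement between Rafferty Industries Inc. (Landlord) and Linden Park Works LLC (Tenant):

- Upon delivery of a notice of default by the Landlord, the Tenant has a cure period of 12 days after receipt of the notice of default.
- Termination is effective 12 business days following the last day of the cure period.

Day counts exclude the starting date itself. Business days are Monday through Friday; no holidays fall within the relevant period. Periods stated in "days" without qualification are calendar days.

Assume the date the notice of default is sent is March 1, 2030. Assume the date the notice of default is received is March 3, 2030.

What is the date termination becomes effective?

Adding 12 calendar days to March 3, 2030 gives March 15, 2030, which is the last day of the cure period.
From Friday, March 15, 2030, 12 business days (Mar 18, Mar 19, Mar 20, Mar 21, …, Mar 29, Apr 1, Apr 2, skipping weekends) brings us to Tuesday, April 2, 2030, which is the date termination becomes effective.

April 2, 2030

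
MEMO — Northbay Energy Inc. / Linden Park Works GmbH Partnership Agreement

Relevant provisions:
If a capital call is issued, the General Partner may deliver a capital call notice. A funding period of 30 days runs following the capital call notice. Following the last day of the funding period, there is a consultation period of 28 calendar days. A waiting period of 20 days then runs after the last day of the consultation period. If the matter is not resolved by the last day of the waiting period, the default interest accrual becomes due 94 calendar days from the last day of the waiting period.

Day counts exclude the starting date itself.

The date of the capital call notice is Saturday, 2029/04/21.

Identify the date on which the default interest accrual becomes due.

2029/10/10

The last day of the funding period: 30 calendar days after 2029/04/21 is 2029/05/21.
The last day of the consultation period: 28 calendar days after 2029/05/21 is 2029/06/18.
The last day of the waiting period: 20 calendar days after 2029/06/18 is 2029/07/08.
Adding 94 calendar days to 2029/07/08 gives 2029/10/10, which is the date on which the default interest accrual becomes due.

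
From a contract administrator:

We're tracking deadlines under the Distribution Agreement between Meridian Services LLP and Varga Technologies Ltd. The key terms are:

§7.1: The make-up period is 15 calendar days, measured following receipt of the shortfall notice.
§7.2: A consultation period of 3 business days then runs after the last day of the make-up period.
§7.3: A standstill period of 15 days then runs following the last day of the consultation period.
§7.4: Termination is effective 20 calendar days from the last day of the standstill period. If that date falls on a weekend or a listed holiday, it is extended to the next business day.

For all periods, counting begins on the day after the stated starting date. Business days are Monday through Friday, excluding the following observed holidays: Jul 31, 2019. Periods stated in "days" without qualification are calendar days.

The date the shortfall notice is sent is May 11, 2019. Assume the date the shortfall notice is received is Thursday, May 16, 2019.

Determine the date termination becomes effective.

The last day of the make-up period: May 16, 2019 + 15 days = May 31, 2019.
The last day of the consultation period: counting 3 business days from Friday, May 31, 2019 (Jun 3, Jun 4, Jun 5, skipping weekends) reaches Wednesday, Jun 5, 2019.
Adding 15 calendar days to Jun 5, 2019 gives Jun 20, 2019, which is the last day of the standstill period.
Adding 20 calendar days to Jun 20, 2019 gives Jul 10, 2019, which is the date termination becomes effective. Jul 10, 2019 is a Wednesday and is not a listed holiday, so no roll-forward applies.

Jul 10, 2019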